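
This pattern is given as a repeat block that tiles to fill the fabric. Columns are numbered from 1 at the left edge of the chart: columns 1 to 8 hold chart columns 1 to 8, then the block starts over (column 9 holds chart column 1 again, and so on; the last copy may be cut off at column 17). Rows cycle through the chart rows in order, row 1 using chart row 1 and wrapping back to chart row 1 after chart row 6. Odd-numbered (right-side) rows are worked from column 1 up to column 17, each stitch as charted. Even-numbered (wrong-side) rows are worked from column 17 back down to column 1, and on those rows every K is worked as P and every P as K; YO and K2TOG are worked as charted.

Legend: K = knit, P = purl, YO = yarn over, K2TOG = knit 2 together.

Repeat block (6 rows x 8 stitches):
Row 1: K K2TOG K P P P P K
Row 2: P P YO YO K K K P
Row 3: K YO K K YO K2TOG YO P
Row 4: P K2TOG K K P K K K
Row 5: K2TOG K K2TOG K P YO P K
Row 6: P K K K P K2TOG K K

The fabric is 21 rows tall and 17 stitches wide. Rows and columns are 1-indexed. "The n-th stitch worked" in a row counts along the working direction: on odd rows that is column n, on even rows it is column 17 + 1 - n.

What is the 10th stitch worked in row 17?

Stitch:
K

Derivation:
For row 17: chart row = ((17-1) mod 6) + 1 = 5; this is a RS (odd) row.
Chart row 5 tiled across columns 1-17: K2TOG K K2TOG K P YO P K K2TOG K K2TOG K P YO P K K2TOG
Right side: take the tiled row as-is (worked left to right from column 1).
Stitch 10 in working order -> K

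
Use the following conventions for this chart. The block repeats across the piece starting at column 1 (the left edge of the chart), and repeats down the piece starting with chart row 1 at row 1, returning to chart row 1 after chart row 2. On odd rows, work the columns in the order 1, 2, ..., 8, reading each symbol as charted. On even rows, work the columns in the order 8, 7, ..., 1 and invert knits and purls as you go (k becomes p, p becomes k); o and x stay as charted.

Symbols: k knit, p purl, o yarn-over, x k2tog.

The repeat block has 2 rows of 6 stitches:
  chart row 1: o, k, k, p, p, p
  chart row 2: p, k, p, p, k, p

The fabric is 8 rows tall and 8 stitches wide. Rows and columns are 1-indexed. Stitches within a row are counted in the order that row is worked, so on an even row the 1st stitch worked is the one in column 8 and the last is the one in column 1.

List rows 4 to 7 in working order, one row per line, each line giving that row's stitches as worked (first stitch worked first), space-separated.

== ROWS AS WORKED ==
p k k p k k p k
o k k p p p o k
p k k p k k p k
o k k p p p o k

Derivation:
Row 4: chart row 2, WS - tiled (columns 1-8): p k p p k p p k; work from column 8 back to 1 with k<->p swapped.
Row 5: chart row 1, RS - tile across columns 1-8 and work as-is.
Row 6: chart row 2, WS - tiled (columns 1-8): p k p p k p p k; work from column 8 back to 1 with k<->p swapped.
Row 7: chart row 1, RS - tile across columns 1-8 and work as-is.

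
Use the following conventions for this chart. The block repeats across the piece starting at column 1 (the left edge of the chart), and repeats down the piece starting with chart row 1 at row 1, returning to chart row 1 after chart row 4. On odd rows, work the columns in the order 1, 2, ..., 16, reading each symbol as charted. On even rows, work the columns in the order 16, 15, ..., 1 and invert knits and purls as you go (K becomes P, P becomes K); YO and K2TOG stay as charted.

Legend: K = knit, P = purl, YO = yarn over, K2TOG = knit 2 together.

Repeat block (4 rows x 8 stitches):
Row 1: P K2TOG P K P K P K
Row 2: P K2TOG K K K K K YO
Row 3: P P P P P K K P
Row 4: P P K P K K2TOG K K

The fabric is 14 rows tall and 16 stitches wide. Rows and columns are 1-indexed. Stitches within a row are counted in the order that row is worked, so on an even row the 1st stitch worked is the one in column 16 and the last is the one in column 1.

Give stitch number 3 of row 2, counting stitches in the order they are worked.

Row 2: (2-1) mod 4 = 1, so use chart row 2. Even row -> WS.
Chart row 2 tiled across columns 1-16: P K2TOG K K K K K YO P K2TOG K K K K K YO
WS: work from column 16 back to column 1 (reverse the tiled row), swapping K<->P (YO and K2TOG unchanged).
Row 2 as worked: YO P P P P P K2TOG K YO P P P P P K2TOG K
The 3rd stitch worked is P.

== STITCH ==
P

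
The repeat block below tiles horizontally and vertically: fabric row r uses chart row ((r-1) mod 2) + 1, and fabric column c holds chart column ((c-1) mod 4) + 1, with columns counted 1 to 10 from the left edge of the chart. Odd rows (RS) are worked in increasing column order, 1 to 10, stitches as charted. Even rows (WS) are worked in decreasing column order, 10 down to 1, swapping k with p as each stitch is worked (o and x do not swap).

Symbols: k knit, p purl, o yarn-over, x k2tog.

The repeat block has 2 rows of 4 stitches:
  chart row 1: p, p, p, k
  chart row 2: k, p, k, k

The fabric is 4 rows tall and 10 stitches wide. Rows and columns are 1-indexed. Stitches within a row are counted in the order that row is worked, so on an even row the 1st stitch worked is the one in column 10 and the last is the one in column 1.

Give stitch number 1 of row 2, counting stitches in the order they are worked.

For row 2: chart row = ((2-1) mod 2) + 1 = 2; this is a WS (even) row.
Chart row 2 tiled across columns 1-10: k p k k k p k k k p
WS: work from column 10 back to column 1 (reverse the tiled row), swapping k<->p (o and x unchanged).
Row 2 as worked: k p p p k p p p k p
Counting 1 along the worked row gives k.

== STITCH ==
k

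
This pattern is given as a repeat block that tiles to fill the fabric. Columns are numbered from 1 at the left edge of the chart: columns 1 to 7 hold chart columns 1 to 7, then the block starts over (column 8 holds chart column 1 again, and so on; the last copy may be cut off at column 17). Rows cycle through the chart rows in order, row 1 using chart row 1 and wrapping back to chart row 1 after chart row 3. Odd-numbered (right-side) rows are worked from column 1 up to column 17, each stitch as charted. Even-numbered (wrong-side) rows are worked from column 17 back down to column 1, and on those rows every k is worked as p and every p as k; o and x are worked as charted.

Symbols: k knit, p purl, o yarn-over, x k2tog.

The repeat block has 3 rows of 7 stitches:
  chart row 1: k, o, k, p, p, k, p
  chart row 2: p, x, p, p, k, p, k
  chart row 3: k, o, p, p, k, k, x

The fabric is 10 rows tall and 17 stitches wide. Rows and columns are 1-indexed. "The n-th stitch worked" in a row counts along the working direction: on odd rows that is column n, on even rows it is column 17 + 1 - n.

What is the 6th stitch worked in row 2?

Row 2 uses chart row ((2-1) mod 3)+1 = 2. Row 2 is even, so WS.
Chart row 2 tiled across columns 1-17: p x p p k p k p x p p k p k p x p
WS: work from column 17 back to column 1 (reverse the tiled row), swapping k<->p (o and x unchanged).
Row 2 as worked: k x k p k p k k x k p k p k k x k
Stitch 6 in working order -> p

Stitch:
p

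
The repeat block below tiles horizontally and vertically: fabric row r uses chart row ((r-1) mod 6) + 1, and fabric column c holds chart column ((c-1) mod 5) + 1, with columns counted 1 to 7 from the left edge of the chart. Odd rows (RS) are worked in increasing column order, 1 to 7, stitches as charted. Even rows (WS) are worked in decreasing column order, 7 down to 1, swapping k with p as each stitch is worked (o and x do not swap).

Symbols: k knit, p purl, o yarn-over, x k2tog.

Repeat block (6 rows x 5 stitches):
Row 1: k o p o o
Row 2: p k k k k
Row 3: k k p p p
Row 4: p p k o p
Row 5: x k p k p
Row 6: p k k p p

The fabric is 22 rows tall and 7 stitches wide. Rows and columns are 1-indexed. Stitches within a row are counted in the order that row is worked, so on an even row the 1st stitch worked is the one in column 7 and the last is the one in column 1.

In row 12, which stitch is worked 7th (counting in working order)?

Row 12: (12-1) mod 6 = 5, so use chart row 6. Even row -> WS.
Chart row 6 tiled across columns 1-7: p k k p p p k
WS row: flip the tiled sequence (start at column 7) and apply k<->p; o and x stay.
Row 12 as worked: p k k k p p k
Stitch 7 in working order -> k

Stitch:
k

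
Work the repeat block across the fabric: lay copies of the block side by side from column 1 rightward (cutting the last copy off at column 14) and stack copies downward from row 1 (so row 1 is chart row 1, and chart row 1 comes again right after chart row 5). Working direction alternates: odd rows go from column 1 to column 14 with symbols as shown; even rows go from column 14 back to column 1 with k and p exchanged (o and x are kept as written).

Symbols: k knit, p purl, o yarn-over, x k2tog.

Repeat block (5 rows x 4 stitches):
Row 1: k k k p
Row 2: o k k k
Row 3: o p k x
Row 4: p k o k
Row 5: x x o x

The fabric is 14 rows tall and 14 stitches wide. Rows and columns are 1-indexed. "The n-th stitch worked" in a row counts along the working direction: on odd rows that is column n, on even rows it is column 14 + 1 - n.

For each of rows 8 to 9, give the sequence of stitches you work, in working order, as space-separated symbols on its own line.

Row 8: chart row 3, WS - tiled (columns 1-14): o p k x o p k x o p k x o p; work from column 14 back to 1 with k<->p swapped.
Row 9: chart row 4, RS - tile across columns 1-14 and work as-is.

Result:
k o x p k o x p k o x p k o
p k o k p k o k p k o k p k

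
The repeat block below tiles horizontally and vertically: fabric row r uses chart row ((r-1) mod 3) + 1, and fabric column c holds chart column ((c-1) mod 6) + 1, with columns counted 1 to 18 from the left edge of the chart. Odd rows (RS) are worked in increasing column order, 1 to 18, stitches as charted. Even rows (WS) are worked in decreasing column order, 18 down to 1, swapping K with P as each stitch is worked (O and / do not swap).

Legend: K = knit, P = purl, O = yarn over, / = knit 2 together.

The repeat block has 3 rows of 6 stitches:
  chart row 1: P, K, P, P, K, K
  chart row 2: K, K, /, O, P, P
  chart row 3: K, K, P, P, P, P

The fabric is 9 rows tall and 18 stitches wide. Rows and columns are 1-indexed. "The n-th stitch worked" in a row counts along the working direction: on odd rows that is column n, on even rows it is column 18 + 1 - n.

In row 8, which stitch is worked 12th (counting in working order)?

Stitch:
P

Derivation:
Row 8 uses chart row ((8-1) mod 3)+1 = 2. Row 8 is even, so WS.
Chart row 2 tiled across columns 1-18: K K / O P P K K / O P P K K / O P P
WS: work from column 18 back to column 1 (reverse the tiled row), swapping K<->P (O and / unchanged).
Row 8 as worked: K K O / P P K K O / P P K K O / P P
Counting 12 along the worked row gives P.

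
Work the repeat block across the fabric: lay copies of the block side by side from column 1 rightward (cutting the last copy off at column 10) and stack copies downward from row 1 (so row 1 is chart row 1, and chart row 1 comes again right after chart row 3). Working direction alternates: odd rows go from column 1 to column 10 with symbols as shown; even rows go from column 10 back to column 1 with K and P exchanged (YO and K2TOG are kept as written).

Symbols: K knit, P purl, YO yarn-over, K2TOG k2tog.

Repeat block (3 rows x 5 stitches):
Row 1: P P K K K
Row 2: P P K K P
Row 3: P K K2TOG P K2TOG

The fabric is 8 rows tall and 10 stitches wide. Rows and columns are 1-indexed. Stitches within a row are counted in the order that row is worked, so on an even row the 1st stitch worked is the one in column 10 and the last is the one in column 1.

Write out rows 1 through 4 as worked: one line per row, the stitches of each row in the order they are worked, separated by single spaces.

Result:
P P K K K P P K K K
K P P K K K P P K K
P K K2TOG P K2TOG P K K2TOG P K2TOG
P P P K K P P P K K

Derivation:
Row 1: chart row 1, RS - tile across columns 1-10 and work as-is.
Row 2: chart row 2, WS - tiled (columns 1-10): P P K K P P P K K P; work from column 10 back to 1 with K<->P swapped.
Row 3: chart row 3, RS - tile across columns 1-10 and work as-is.
Row 4: chart row 1, WS - tiled (columns 1-10): P P K K K P P K K K; work from column 10 back to 1 with K<->P swapped.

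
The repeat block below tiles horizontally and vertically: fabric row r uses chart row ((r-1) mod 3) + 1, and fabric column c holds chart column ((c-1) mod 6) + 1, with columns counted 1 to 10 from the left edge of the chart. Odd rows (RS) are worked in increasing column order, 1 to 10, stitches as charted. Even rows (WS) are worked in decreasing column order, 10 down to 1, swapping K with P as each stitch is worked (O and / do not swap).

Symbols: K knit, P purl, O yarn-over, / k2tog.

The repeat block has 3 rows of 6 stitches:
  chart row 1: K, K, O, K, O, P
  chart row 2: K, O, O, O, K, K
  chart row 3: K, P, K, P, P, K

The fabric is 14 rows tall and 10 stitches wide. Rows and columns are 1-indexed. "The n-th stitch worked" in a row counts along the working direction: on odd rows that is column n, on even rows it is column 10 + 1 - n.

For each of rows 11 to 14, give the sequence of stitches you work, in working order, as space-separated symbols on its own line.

Row 11: chart row 2, RS - tile across columns 1-10 and work as-is.
Row 12: chart row 3, WS - tiled (columns 1-10): K P K P P K K P K P; work from column 10 back to 1 with K<->P swapped.
Row 13: chart row 1, RS - tile across columns 1-10 and work as-is.
Row 14: chart row 2, WS - tiled (columns 1-10): K O O O K K K O O O; work from column 10 back to 1 with K<->P swapped.

== ROWS AS WORKED ==
K O O O K K K O O O
K P K P P K K P K P
K K O K O P K K O K
O O O P P P O O O P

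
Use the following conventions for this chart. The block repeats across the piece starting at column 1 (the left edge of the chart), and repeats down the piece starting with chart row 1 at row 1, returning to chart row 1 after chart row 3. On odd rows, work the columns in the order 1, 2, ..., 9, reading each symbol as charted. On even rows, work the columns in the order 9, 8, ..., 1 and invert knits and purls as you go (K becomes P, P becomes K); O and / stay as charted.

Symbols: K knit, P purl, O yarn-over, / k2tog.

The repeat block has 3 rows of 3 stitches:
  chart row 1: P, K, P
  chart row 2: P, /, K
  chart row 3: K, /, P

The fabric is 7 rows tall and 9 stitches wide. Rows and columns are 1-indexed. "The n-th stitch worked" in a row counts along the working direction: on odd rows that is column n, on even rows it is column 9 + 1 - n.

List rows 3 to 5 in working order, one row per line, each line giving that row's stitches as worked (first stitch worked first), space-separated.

Row 3: chart row 3, RS - tile across columns 1-9 and work as-is.
Row 4: chart row 1, WS - tiled (columns 1-9): P K P P K P P K P; work from column 9 back to 1 with K<->P swapped.
Row 5: chart row 2, RS - tile across columns 1-9 and work as-is.

== ROWS AS WORKED ==
K / P K / P K / P
K P K K P K K P K
P / K P / K P / K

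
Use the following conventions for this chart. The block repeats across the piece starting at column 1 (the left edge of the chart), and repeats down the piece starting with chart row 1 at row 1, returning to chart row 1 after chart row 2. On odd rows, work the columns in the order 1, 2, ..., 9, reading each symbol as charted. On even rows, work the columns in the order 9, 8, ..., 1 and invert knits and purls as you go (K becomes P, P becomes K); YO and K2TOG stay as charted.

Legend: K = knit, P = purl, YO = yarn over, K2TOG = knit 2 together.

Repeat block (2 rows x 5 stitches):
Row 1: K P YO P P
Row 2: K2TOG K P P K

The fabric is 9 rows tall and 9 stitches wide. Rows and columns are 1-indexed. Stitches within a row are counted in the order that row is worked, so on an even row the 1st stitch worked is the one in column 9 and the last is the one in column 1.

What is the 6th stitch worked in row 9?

Row 9 uses chart row ((9-1) mod 2)+1 = 1. Row 9 is odd, so RS.
Chart row 1 tiled across columns 1-9: K P YO P P K P YO P
RS: work column 1 to column 9, symbols as charted — the tiled row is the row as worked.
Counting 6 along the worked row gives K.

== STITCH ==
K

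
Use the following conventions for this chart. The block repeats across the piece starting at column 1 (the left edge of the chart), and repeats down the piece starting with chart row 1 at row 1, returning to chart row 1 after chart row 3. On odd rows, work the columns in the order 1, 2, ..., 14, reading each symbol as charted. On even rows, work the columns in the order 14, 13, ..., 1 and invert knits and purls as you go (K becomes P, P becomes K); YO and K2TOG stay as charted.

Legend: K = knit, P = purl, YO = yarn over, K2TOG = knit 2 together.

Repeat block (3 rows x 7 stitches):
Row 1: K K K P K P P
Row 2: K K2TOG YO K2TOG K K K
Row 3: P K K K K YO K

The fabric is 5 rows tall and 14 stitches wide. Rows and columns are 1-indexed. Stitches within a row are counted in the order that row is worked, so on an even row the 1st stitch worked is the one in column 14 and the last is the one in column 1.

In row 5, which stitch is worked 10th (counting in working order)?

Row 5: (5-1) mod 3 = 1, so use chart row 2. Odd row -> RS.
Chart row 2 tiled across columns 1-14: K K2TOG YO K2TOG K K K K K2TOG YO K2TOG K K K
RS: work column 1 to column 14, symbols as charted — the tiled row is the row as worked.
Stitch 10 in working order -> YO

== STITCH ==
YO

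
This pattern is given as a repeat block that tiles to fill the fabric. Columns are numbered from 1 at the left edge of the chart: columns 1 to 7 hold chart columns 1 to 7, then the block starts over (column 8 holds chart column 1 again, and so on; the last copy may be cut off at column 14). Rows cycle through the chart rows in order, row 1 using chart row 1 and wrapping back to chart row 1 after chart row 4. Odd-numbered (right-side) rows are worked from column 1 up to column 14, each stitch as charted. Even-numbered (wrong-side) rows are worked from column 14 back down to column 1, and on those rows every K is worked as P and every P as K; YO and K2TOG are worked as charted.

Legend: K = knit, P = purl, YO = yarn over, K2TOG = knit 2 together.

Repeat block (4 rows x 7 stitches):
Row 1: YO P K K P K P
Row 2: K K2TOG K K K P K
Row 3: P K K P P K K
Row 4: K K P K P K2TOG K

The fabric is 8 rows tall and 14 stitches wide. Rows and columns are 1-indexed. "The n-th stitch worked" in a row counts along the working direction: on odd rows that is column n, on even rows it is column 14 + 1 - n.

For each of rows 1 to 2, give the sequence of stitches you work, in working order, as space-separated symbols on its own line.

Rows as worked:
YO P K K P K P YO P K K P K P
P K P P P K2TOG P P K P P P K2TOG P

Derivation:
Row 1: chart row 1, RS - tile across columns 1-14 and work as-is.
Row 2: chart row 2, WS - tiled (columns 1-14): K K2TOG K K K P K K K2TOG K K K P K; work from column 14 back to 1 with K<->P swapped.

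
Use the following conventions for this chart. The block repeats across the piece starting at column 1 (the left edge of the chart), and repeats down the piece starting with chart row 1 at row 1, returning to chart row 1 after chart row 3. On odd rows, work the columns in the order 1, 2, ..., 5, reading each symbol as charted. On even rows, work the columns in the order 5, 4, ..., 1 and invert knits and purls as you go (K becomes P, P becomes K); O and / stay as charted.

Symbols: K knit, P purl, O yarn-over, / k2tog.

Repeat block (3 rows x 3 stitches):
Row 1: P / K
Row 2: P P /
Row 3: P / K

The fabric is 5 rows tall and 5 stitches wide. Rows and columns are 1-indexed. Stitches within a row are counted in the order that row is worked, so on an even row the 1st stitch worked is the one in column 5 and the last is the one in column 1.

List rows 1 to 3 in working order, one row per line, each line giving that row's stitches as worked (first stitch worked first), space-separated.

Row 1: chart row 1, RS - tile across columns 1-5 and work as-is.
Row 2: chart row 2, WS - tiled (columns 1-5): P P / P P; work from column 5 back to 1 with K<->P swapped.
Row 3: chart row 3, RS - tile across columns 1-5 and work as-is.

== ROWS AS WORKED ==
P / K P /
K K / K K
P / K P /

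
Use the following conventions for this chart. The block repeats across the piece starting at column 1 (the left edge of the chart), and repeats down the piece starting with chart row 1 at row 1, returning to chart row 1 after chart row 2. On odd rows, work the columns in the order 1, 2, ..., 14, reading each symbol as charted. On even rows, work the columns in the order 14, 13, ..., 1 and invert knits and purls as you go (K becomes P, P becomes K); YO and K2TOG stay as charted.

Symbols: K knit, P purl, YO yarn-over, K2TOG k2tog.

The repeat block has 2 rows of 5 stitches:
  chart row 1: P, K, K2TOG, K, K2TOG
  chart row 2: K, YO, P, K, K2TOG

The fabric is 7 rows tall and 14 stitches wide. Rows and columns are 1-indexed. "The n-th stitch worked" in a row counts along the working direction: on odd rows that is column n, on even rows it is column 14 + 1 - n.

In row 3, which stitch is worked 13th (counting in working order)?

Row 3: (3-1) mod 2 = 0, so use chart row 1. Odd row -> RS.
Chart row 1 tiled across columns 1-14: P K K2TOG K K2TOG P K K2TOG K K2TOG P K K2TOG K
Right side: take the tiled row as-is (worked left to right from column 1).
Stitch 13 in working order -> K2TOG

Stitch:
K2TOG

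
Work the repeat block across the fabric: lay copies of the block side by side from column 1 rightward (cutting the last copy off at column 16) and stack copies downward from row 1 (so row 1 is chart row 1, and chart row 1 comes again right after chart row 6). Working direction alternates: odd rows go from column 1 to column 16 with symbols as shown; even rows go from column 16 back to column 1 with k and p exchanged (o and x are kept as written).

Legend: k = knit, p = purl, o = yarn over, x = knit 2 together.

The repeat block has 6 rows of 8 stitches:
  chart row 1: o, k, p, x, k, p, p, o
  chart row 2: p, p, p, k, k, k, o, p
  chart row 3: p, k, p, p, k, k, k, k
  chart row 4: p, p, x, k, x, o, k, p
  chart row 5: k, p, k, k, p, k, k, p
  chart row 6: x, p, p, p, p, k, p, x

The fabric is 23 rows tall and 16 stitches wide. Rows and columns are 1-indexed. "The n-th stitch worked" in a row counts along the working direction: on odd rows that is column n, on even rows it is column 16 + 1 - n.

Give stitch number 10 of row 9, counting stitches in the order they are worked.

For row 9: chart row = ((9-1) mod 6) + 1 = 3; this is a RS (odd) row.
Chart row 3 tiled across columns 1-16: p k p p k k k k p k p p k k k k
RS: work column 1 to column 16, symbols as charted — the tiled row is the row as worked.
Stitch 10 in working order -> k

Stitch:
k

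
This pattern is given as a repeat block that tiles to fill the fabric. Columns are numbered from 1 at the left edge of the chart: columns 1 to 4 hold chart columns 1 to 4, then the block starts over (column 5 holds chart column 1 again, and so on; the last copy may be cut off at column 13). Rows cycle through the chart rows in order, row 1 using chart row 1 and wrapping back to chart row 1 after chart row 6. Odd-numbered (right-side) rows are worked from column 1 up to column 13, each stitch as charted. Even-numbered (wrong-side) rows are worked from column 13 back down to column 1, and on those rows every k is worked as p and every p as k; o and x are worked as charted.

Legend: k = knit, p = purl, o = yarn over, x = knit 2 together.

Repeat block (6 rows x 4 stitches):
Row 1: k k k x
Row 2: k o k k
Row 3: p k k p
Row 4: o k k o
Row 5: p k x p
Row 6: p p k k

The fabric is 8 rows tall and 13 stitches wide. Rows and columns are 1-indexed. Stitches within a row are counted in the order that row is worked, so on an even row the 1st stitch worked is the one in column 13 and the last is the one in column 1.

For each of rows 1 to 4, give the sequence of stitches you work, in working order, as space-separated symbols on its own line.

Result:
k k k x k k k x k k k x k
p p p o p p p o p p p o p
p k k p p k k p p k k p p
o o p p o o p p o o p p o

Derivation:
Row 1: chart row 1, RS - tile across columns 1-13 and work as-is.
Row 2: chart row 2, WS - tiled (columns 1-13): k o k k k o k k k o k k k; work from column 13 back to 1 with k<->p swapped.
Row 3: chart row 3, RS - tile across columns 1-13 and work as-is.
Row 4: chart row 4, WS - tiled (columns 1-13): o k k o o k k o o k k o o; work from column 13 back to 1 with k<->p swapped.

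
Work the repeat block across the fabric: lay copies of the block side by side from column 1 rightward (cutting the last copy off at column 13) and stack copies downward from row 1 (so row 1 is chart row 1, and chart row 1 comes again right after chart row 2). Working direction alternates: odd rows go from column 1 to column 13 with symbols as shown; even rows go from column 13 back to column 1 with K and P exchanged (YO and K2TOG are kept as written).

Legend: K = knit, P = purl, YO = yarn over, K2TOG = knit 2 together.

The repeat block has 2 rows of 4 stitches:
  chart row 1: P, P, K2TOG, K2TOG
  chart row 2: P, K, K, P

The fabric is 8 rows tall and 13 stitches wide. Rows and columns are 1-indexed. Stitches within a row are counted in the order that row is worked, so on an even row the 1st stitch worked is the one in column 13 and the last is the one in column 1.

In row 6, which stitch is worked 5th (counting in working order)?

Result:
K

Derivation:
Row 6: (6-1) mod 2 = 1, so use chart row 2. Even row -> WS.
Chart row 2 tiled across columns 1-13: P K K P P K K P P K K P P
WS: work from column 13 back to column 1 (reverse the tiled row), swapping K<->P (YO and K2TOG unchanged).
Row 6 as worked: K K P P K K P P K K P P K
The 5th stitch worked is K.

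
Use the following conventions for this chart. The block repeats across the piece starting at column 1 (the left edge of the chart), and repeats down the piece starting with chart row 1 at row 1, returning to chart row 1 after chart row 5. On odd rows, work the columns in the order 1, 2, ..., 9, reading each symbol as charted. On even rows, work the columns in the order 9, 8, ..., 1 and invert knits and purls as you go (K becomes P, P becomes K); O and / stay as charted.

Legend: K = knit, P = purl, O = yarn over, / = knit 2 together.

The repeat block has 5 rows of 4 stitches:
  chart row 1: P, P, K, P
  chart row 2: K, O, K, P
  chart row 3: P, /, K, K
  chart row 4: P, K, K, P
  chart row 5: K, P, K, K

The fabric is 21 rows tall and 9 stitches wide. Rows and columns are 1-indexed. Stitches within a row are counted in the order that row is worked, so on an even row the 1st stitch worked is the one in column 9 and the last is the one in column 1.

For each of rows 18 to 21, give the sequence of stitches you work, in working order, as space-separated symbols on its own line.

Row 18: chart row 3, WS - tiled (columns 1-9): P / K K P / K K P; work from column 9 back to 1 with K<->P swapped.
Row 19: chart row 4, RS - tile across columns 1-9 and work as-is.
Row 20: chart row 5, WS - tiled (columns 1-9): K P K K K P K K K; work from column 9 back to 1 with K<->P swapped.
Row 21: chart row 1, RS - tile across columns 1-9 and work as-is.

Rows as worked:
K P P / K P P / K
P K K P P K K P P
P P P K P P P K P
P P K P P P K P P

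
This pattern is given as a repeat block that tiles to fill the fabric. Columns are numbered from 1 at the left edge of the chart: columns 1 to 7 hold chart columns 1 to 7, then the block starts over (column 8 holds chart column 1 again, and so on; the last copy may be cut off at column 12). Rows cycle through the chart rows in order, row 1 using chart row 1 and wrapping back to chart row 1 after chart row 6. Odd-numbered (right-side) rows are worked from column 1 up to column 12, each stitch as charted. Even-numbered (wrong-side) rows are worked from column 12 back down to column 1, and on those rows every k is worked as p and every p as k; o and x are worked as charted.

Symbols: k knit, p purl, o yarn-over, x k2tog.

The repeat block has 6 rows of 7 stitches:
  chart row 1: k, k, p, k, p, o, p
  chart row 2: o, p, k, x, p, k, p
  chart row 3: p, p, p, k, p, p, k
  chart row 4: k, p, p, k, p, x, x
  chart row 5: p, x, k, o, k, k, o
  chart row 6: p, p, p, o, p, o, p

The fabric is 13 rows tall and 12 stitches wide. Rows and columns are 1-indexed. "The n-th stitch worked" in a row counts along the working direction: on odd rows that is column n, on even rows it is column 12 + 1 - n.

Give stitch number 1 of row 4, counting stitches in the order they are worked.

Stitch:
k

Derivation:
Row 4 uses chart row ((4-1) mod 6)+1 = 4. Row 4 is even, so WS.
Chart row 4 tiled across columns 1-12: k p p k p x x k p p k p
WS: work from column 12 back to column 1 (reverse the tiled row), swapping k<->p (o and x unchanged).
Row 4 as worked: k p k k p x x k p k k p
Counting 1 along the worked row gives k.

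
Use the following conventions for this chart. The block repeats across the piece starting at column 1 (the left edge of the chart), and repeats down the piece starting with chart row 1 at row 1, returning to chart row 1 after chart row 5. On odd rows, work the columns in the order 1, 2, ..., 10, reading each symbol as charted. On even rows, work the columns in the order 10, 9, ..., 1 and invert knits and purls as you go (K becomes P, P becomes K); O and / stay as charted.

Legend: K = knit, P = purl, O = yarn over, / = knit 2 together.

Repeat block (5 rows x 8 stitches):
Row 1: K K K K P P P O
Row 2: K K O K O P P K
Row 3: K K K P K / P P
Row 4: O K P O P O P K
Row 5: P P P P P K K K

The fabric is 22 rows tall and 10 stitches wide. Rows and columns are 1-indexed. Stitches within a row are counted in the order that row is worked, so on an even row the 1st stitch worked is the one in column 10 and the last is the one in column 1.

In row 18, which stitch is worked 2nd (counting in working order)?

For row 18: chart row = ((18-1) mod 5) + 1 = 3; this is a WS (even) row.
Chart row 3 tiled across columns 1-10: K K K P K / P P K K
WS row: flip the tiled sequence (start at column 10) and apply K<->P; O and / stay.
Row 18 as worked: P P K K / P K P P P
The 2nd stitch worked is P.

== STITCH ==
P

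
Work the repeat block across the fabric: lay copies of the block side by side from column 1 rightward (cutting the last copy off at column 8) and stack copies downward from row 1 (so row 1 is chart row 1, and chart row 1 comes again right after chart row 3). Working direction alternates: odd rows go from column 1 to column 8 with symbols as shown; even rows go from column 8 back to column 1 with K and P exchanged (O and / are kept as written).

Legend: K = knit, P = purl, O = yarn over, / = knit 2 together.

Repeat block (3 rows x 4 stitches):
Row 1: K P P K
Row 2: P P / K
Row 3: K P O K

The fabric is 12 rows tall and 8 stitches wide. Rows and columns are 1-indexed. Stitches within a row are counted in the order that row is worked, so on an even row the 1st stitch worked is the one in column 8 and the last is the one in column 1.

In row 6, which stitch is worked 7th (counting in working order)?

Row 6 uses chart row ((6-1) mod 3)+1 = 3. Row 6 is even, so WS.
Chart row 3 tiled across columns 1-8: K P O K K P O K
WS row: flip the tiled sequence (start at column 8) and apply K<->P; O and / stay.
Row 6 as worked: P O K P P O K P
The 7th stitch worked is K.

Stitch:
K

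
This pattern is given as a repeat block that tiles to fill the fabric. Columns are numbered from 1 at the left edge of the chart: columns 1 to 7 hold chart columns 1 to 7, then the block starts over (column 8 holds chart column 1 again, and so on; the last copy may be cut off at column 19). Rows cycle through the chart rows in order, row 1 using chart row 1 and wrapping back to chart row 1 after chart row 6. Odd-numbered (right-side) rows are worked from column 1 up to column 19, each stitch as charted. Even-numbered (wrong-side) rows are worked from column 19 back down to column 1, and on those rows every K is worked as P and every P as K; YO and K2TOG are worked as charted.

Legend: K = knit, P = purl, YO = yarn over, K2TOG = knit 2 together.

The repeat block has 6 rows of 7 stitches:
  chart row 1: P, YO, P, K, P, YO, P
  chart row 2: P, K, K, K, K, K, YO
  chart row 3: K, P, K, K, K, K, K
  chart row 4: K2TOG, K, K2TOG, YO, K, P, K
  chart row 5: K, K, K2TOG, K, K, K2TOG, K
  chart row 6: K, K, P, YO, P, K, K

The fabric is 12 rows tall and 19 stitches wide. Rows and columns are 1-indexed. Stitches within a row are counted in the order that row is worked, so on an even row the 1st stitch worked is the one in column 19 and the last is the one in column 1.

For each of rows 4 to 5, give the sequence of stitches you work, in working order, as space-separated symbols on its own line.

Row 4: chart row 4, WS - tiled (columns 1-19): K2TOG K K2TOG YO K P K K2TOG K K2TOG YO K P K K2TOG K K2TOG YO K; work from column 19 back to 1 with K<->P swapped.
Row 5: chart row 5, RS - tile across columns 1-19 and work as-is.

Result:
P YO K2TOG P K2TOG P K P YO K2TOG P K2TOG P K P YO K2TOG P K2TOG
K K K2TOG K K K2TOG K K K K2TOG K K K2TOG K K K K2TOG K K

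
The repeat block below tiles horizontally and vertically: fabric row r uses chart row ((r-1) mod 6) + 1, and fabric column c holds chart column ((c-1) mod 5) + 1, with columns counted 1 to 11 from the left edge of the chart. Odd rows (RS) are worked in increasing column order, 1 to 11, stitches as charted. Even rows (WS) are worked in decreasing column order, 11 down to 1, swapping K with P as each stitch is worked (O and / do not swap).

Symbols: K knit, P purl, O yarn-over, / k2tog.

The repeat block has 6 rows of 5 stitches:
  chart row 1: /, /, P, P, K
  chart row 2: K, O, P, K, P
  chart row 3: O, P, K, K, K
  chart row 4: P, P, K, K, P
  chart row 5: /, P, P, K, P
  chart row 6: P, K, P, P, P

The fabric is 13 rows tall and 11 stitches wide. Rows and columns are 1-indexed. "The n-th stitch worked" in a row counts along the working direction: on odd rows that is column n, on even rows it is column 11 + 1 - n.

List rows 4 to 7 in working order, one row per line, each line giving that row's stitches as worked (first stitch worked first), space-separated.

Row 4: chart row 4, WS - tiled (columns 1-11): P P K K P P P K K P P; work from column 11 back to 1 with K<->P swapped.
Row 5: chart row 5, RS - tile across columns 1-11 and work as-is.
Row 6: chart row 6, WS - tiled (columns 1-11): P K P P P P K P P P P; work from column 11 back to 1 with K<->P swapped.
Row 7: chart row 1, RS - tile across columns 1-11 and work as-is.

Result:
K K P P K K K P P K K
/ P P K P / P P K P /
K K K K P K K K K P K
/ / P P K / / P P K /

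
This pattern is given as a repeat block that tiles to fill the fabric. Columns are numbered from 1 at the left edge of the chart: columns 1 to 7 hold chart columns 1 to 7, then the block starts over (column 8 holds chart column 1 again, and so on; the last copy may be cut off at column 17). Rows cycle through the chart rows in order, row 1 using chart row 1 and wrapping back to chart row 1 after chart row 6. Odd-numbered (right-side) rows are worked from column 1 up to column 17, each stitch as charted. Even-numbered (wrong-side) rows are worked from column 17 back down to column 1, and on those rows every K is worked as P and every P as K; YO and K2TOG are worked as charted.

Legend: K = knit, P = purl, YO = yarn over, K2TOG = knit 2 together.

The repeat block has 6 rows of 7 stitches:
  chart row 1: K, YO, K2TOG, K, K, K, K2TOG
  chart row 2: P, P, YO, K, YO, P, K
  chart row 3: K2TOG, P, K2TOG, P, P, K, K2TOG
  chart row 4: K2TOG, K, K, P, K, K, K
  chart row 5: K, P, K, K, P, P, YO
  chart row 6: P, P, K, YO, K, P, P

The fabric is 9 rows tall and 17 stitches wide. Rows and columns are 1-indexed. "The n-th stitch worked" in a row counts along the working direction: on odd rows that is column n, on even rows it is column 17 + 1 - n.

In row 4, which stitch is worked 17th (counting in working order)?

Stitch:
K2TOG

Derivation:
For row 4: chart row = ((4-1) mod 6) + 1 = 4; this is a WS (even) row.
Chart row 4 tiled across columns 1-17: K2TOG K K P K K K K2TOG K K P K K K K2TOG K K
WS: work from column 17 back to column 1 (reverse the tiled row), swapping K<->P (YO and K2TOG unchanged).
Row 4 as worked: P P K2TOG P P P K P P K2TOG P P P K P P K2TOG
Counting 17 along the worked row gives K2TOG.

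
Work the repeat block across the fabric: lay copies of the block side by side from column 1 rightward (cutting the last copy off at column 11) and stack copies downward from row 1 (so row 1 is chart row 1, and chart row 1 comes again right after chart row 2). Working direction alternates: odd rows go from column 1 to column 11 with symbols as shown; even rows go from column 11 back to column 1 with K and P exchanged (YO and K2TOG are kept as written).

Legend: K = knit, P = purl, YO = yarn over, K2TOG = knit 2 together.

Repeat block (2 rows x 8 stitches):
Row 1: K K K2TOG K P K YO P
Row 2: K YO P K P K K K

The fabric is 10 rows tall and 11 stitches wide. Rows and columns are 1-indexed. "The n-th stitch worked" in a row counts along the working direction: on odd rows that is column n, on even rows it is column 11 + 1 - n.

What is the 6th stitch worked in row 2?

Stitch:
P

Derivation:
Row 2: (2-1) mod 2 = 1, so use chart row 2. Even row -> WS.
Chart row 2 tiled across columns 1-11: K YO P K P K K K K YO P
WS: work from column 11 back to column 1 (reverse the tiled row), swapping K<->P (YO and K2TOG unchanged).
Row 2 as worked: K YO P P P P K P K YO P
Stitch 6 in working order -> P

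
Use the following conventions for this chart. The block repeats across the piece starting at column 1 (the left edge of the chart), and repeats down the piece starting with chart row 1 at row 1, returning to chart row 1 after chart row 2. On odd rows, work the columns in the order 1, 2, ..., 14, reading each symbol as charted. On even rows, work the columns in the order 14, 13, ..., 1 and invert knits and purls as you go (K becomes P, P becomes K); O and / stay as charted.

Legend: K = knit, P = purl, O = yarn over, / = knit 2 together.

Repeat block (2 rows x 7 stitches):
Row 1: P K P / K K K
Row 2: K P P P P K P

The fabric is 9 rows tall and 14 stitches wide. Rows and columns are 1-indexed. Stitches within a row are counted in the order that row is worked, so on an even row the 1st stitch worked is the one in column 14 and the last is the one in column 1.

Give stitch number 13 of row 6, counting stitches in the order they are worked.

Result:
K

Derivation:
Row 6: (6-1) mod 2 = 1, so use chart row 2. Even row -> WS.
Chart row 2 tiled across columns 1-14: K P P P P K P K P P P P K P
WS: work from column 14 back to column 1 (reverse the tiled row), swapping K<->P (O and / unchanged).
Row 6 as worked: K P K K K K P K P K K K K P
The 13th stitch worked is K.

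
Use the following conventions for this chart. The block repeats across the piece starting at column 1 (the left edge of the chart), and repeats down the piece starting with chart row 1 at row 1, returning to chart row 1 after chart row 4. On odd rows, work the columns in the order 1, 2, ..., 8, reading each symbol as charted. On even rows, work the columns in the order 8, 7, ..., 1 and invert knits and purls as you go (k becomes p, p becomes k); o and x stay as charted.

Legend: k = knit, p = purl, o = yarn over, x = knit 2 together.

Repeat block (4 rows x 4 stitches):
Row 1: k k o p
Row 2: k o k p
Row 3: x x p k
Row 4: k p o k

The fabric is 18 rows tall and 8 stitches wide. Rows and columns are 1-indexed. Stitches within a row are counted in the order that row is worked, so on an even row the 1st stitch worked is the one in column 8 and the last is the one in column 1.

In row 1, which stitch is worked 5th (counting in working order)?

For row 1: chart row = ((1-1) mod 4) + 1 = 1; this is a RS (odd) row.
Chart row 1 tiled across columns 1-8: k k o p k k o p
Right side: take the tiled row as-is (worked left to right from column 1).
Counting 5 along the worked row gives k.

== STITCH ==
k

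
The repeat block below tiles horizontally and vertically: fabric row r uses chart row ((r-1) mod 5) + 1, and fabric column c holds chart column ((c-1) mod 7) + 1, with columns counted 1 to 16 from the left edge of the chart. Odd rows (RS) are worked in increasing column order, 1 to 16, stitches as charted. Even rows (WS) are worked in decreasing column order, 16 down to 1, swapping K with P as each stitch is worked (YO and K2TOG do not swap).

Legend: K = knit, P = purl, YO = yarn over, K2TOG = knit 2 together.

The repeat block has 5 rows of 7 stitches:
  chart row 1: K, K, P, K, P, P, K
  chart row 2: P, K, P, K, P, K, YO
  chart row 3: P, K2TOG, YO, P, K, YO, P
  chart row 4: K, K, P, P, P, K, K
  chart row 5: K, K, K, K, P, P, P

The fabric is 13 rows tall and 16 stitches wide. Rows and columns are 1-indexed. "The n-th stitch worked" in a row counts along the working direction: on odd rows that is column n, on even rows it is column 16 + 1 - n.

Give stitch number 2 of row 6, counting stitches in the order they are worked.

Stitch:
P

Derivation:
Row 6: (6-1) mod 5 = 0, so use chart row 1. Even row -> WS.
Chart row 1 tiled across columns 1-16: K K P K P P K K K P K P P K K K
Wrong side: read the tiled row from column 16 down to 1 and exchange K with P (leave YO, K2TOG).
Row 6 as worked: P P P K K P K P P P K K P K P P
Stitch 2 in working order -> P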